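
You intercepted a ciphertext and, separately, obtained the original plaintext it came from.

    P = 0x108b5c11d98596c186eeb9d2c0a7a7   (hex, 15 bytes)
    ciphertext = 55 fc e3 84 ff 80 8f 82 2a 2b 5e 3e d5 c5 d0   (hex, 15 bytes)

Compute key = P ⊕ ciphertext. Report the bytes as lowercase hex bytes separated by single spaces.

45 77 bf 95 26 05 19 43 ac c5 e7 ec 15 62 77

Since ciphertext = P ⊕ key, XORing both sides with P gives key = P ⊕ ciphertext.
00010000 ^ 01010101 = 01000101
10001011 ^ 11111100 = 01110111
01011100 ^ 11100011 = 10111111
00010001 ^ 10000100 = 10010101
11011001 ^ 11111111 = 00100110
10000101 ^ 10000000 = 00000101
10010110 ^ 10001111 = 00011001
11000001 ^ 10000010 = 01000011
10000110 ^ 00101010 = 10101100
11101110 ^ 00101011 = 11000101
10111001 ^ 01011110 = 11100111
11010010 ^ 00111110 = 11101100
11000000 ^ 11010101 = 00010101
10100111 ^ 11000101 = 01100010
10100111 ^ 11010000 = 01110111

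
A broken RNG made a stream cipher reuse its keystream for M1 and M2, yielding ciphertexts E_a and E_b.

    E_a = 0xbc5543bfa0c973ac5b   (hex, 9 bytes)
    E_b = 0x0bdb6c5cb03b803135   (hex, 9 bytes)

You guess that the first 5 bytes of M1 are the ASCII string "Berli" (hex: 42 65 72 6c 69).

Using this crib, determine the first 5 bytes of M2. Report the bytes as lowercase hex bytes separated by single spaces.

f5 eb 5d 8f 79

First, E_a ⊕ E_b = (M1 ⊕ K) ⊕ (M2 ⊕ K) = M1 ⊕ M2, so the key drops out. Then M2 = (M1 ⊕ M2) ⊕ M1 over the first 5 bytes.
byte 0: (bc XOR 0b) XOR 42 = b7 XOR 42 = f5
byte 1: (55 XOR db) XOR 65 = 8e XOR 65 = eb
byte 2: (43 XOR 6c) XOR 72 = 2f XOR 72 = 5d
byte 3: (bf XOR 5c) XOR 6c = e3 XOR 6c = 8f
byte 4: (a0 XOR b0) XOR 69 = 10 XOR 69 = 79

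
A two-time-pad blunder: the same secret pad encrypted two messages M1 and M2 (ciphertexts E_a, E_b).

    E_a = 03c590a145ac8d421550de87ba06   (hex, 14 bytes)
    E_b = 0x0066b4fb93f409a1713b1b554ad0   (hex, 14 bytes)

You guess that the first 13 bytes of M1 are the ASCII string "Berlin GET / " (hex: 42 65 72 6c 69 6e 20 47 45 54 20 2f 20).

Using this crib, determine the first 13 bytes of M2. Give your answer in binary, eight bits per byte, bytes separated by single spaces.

01000001 11000110 01010110 00110110 10111111 00110110 10100100 10100100 00100001 00111111 11100101 11111101 11010000

First, E_a ⊕ E_b = (M1 ⊕ K) ⊕ (M2 ⊕ K) = M1 ⊕ M2, so the key drops out. Then M2 = (M1 ⊕ M2) ⊕ M1 over the first 13 bytes.
byte 0: (03 ^ 00) ^ 42 = 03 ^ 42 = 41
byte 1: (c5 ^ 66) ^ 65 = a3 ^ 65 = c6
byte 2: (90 ^ b4) ^ 72 = 24 ^ 72 = 56
byte 3: (a1 ^ fb) ^ 6c = 5a ^ 6c = 36
byte 4: (45 ^ 93) ^ 69 = d6 ^ 69 = bf
byte 5: (ac ^ f4) ^ 6e = 58 ^ 6e = 36
byte 6: (8d ^ 09) ^ 20 = 84 ^ 20 = a4
byte 7: (42 ^ a1) ^ 47 = e3 ^ 47 = a4
byte 8: (15 ^ 71) ^ 45 = 64 ^ 45 = 21
byte 9: (50 ^ 3b) ^ 54 = 6b ^ 54 = 3f
byte 10: (de ^ 1b) ^ 20 = c5 ^ 20 = e5
byte 11: (87 ^ 55) ^ 2f = d2 ^ 2f = fd
byte 12: (ba ^ 4a) ^ 20 = f0 ^ 20 = d0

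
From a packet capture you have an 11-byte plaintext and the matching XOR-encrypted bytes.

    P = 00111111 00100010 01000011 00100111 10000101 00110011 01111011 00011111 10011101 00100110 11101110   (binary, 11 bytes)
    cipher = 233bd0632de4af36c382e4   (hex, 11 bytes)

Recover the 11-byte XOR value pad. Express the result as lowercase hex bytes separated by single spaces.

Since cipher = P ⊕ pad, XORing both sides with P gives pad = P ⊕ cipher.
byte 0: 00111111 xor 00100011 = 00011100
byte 1: 00100010 xor 00111011 = 00011001
byte 2: 01000011 xor 11010000 = 10010011
byte 3: 00100111 xor 01100011 = 01000100
byte 4: 10000101 xor 00101101 = 10101000
byte 5: 00110011 xor 11100100 = 11010111
byte 6: 01111011 xor 10101111 = 11010100
byte 7: 00011111 xor 00110110 = 00101001
byte 8: 10011101 xor 11000011 = 01011110
byte 9: 00100110 xor 10000010 = 10100100
byte 10: 11101110 xor 11100100 = 00001010

1c 19 93 44 a8 d7 d4 29 5e a4 0a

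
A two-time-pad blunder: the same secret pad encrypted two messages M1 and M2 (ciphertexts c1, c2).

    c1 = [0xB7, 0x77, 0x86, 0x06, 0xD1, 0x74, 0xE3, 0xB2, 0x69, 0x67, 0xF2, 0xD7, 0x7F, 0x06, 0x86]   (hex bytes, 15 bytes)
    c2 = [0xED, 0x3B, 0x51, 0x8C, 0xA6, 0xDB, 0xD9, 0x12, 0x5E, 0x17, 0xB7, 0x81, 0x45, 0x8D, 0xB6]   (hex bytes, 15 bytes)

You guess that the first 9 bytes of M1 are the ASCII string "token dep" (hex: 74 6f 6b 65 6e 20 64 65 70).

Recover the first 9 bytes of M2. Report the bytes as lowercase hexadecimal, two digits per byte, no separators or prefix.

First, c1 ⊕ c2 = (M1 ⊕ K) ⊕ (M2 ⊕ K) = M1 ⊕ M2, so the key drops out. Then M2 = (M1 ⊕ M2) ⊕ M1 over the first 9 bytes.
byte 0: (b7 ^ ed) ^ 74 = 5a ^ 74 = 2e
byte 1: (77 ^ 3b) ^ 6f = 4c ^ 6f = 23
byte 2: (86 ^ 51) ^ 6b = d7 ^ 6b = bc
byte 3: (06 ^ 8c) ^ 65 = 8a ^ 65 = ef
byte 4: (d1 ^ a6) ^ 6e = 77 ^ 6e = 19
byte 5: (74 ^ db) ^ 20 = af ^ 20 = 8f
byte 6: (e3 ^ d9) ^ 64 = 3a ^ 64 = 5e
byte 7: (b2 ^ 12) ^ 65 = a0 ^ 65 = c5
byte 8: (69 ^ 5e) ^ 70 = 37 ^ 70 = 47

2e23bcef198f5ec547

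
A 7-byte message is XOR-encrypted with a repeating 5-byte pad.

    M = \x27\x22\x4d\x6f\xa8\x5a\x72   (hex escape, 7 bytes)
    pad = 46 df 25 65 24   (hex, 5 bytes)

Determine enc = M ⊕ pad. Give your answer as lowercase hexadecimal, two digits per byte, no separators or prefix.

61fd680a8c1cad

The 5-byte key repeats, so the effective keystream is 46 df 25 65 24 46 df.
byte 0: 27 XOR 46 = 61
byte 1: 22 XOR df = fd
byte 2: 4d XOR 25 = 68
byte 3: 6f XOR 65 = 0a
byte 4: a8 XOR 24 = 8c
byte 5: 5a XOR 46 = 1c
byte 6: 72 XOR df = ad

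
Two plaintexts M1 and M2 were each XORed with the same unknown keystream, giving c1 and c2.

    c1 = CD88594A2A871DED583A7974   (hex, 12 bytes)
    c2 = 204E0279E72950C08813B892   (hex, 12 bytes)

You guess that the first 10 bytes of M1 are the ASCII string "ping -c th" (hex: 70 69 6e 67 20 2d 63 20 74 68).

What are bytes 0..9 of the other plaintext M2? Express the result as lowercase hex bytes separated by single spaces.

9d af 35 54 ed 83 2e 0d a4 41

First, c1 ⊕ c2 = (M1 ⊕ K) ⊕ (M2 ⊕ K) = M1 ⊕ M2, so the key drops out. Then M2 = (M1 ⊕ M2) ⊕ M1 over the first 10 bytes.
byte 0: (cd xor 20) xor 70 = ed xor 70 = 9d
byte 1: (88 xor 4e) xor 69 = c6 xor 69 = af
byte 2: (59 xor 02) xor 6e = 5b xor 6e = 35
byte 3: (4a xor 79) xor 67 = 33 xor 67 = 54
byte 4: (2a xor e7) xor 20 = cd xor 20 = ed
byte 5: (87 xor 29) xor 2d = ae xor 2d = 83
byte 6: (1d xor 50) xor 63 = 4d xor 63 = 2e
byte 7: (ed xor c0) xor 20 = 2d xor 20 = 0d
byte 8: (58 xor 88) xor 74 = d0 xor 74 = a4
byte 9: (3a xor 13) xor 68 = 29 xor 68 = 41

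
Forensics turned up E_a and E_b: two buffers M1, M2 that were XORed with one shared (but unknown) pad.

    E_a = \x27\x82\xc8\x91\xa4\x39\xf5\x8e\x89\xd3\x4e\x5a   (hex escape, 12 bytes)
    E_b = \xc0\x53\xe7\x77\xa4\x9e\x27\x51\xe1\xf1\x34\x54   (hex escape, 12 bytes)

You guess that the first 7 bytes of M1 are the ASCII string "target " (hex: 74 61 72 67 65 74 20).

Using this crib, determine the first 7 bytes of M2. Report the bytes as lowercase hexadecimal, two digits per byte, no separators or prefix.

93b05d8165d3f2

First, E_a ⊕ E_b = (M1 ⊕ K) ⊕ (M2 ⊕ K) = M1 ⊕ M2, so the key drops out. Then M2 = (M1 ⊕ M2) ⊕ M1 over the first 7 bytes.
byte 0: (27 ⊕ c0) ⊕ 74 = e7 ⊕ 74 = 93
byte 1: (82 ⊕ 53) ⊕ 61 = d1 ⊕ 61 = b0
byte 2: (c8 ⊕ e7) ⊕ 72 = 2f ⊕ 72 = 5d
byte 3: (91 ⊕ 77) ⊕ 67 = e6 ⊕ 67 = 81
byte 4: (a4 ⊕ a4) ⊕ 65 = 00 ⊕ 65 = 65
byte 5: (39 ⊕ 9e) ⊕ 74 = a7 ⊕ 74 = d3
byte 6: (f5 ⊕ 27) ⊕ 20 = d2 ⊕ 20 = f2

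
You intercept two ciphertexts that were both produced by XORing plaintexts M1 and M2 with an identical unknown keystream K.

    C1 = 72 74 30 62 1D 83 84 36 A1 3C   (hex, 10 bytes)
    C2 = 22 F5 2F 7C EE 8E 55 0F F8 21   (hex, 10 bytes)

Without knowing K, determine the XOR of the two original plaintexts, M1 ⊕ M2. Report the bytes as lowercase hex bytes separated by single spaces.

C1 ⊕ C2 = (M1 ⊕ K) ⊕ (M2 ⊕ K) = M1 ⊕ M2 — the shared key cancels under XOR.
72 xor 22 = 50
74 xor f5 = 81
30 xor 2f = 1f
62 xor 7c = 1e
1d xor ee = f3
83 xor 8e = 0d
84 xor 55 = d1
36 xor 0f = 39
a1 xor f8 = 59
3c xor 21 = 1d

50 81 1f 1e f3 0d d1 39 59 1d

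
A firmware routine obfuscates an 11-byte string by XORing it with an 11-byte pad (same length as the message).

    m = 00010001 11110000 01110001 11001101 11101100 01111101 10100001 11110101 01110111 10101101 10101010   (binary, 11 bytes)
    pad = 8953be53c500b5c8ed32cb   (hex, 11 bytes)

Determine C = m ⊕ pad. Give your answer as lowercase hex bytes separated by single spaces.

11 xor 89 = 98
f0 xor 53 = a3
71 xor be = cf
cd xor 53 = 9e
ec xor c5 = 29
7d xor 00 = 7d
a1 xor b5 = 14
f5 xor c8 = 3d
77 xor ed = 9a
ad xor 32 = 9f
aa xor cb = 61

98 a3 cf 9e 29 7d 14 3d 9a 9f 61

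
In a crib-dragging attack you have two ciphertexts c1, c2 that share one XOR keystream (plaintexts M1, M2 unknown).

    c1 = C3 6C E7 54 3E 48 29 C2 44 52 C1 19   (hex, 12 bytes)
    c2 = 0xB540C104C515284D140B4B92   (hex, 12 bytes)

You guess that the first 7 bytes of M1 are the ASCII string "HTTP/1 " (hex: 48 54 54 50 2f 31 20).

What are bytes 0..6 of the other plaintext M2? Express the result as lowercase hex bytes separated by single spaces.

First, c1 ⊕ c2 = (M1 ⊕ K) ⊕ (M2 ⊕ K) = M1 ⊕ M2, so the key drops out. Then M2 = (M1 ⊕ M2) ⊕ M1 over the first 7 bytes.
byte 0: (c3 XOR b5) XOR 48 = 76 XOR 48 = 3e
byte 1: (6c XOR 40) XOR 54 = 2c XOR 54 = 78
byte 2: (e7 XOR c1) XOR 54 = 26 XOR 54 = 72
byte 3: (54 XOR 04) XOR 50 = 50 XOR 50 = 00
byte 4: (3e XOR c5) XOR 2f = fb XOR 2f = d4
byte 5: (48 XOR 15) XOR 31 = 5d XOR 31 = 6c
byte 6: (29 XOR 28) XOR 20 = 01 XOR 20 = 21

3e 78 72 00 d4 6c 21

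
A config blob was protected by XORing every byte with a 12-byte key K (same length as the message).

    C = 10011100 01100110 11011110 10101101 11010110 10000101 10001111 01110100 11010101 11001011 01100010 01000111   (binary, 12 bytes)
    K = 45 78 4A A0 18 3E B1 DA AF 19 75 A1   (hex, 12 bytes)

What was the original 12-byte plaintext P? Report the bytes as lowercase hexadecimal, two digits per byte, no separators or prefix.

d91e940dcebb3eae7ad217e6

XOR is its own inverse, so applying the key byte-wise gives the result directly.
byte 0: 9c ^ 45 = d9
byte 1: 66 ^ 78 = 1e
byte 2: de ^ 4a = 94
byte 3: ad ^ a0 = 0d
byte 4: d6 ^ 18 = ce
byte 5: 85 ^ 3e = bb
byte 6: 8f ^ b1 = 3e
byte 7: 74 ^ da = ae
byte 8: d5 ^ af = 7a
byte 9: cb ^ 19 = d2
byte 10: 62 ^ 75 = 17
byte 11: 47 ^ a1 = e6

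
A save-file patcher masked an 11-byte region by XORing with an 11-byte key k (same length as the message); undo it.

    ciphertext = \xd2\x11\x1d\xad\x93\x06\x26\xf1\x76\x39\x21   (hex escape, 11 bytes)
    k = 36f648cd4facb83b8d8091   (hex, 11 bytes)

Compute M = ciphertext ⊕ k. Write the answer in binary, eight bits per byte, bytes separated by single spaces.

XOR is its own inverse, so applying the key byte-wise gives the result directly.
d2 XOR 36 = e4
11 XOR f6 = e7
1d XOR 48 = 55
ad XOR cd = 60
93 XOR 4f = dc
06 XOR ac = aa
26 XOR b8 = 9e
f1 XOR 3b = ca
76 XOR 8d = fb
39 XOR 80 = b9
21 XOR 91 = b0

11100100 11100111 01010101 01100000 11011100 10101010 10011110 11001010 11111011 10111001 10110000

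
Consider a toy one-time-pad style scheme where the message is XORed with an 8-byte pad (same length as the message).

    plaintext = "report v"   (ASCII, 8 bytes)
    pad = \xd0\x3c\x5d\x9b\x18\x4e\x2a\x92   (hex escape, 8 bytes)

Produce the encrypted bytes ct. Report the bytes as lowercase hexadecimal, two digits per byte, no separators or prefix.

XOR is its own inverse, so applying the key byte-wise gives the result directly.
114 ^ 208 = 162
101 ^  60 =  89
112 ^  93 =  45
111 ^ 155 = 244
114 ^  24 = 106
116 ^  78 =  58
 32 ^  42 =  10
118 ^ 146 = 228

a2592df46a3a0ae4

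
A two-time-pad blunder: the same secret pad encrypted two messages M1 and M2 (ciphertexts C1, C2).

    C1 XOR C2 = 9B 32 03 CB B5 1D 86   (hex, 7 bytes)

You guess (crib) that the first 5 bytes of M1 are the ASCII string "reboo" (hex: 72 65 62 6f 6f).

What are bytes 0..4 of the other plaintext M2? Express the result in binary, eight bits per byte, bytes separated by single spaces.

11101001 01010111 01100001 10100100 11011010

Since C1 ⊕ C2 = M1 ⊕ M2, XORing with the guessed M1 bytes yields the corresponding M2 bytes: M2 = (C1 ⊕ C2) ⊕ M1.
byte 0: 155 ⊕ 114 = 233
byte 1:  50 ⊕ 101 =  87
byte 2:   3 ⊕  98 =  97
byte 3: 203 ⊕ 111 = 164
byte 4: 181 ⊕ 111 = 218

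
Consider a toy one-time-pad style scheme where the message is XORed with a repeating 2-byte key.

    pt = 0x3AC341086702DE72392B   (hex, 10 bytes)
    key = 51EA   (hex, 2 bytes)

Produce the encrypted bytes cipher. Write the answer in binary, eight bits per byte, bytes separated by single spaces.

01101011 00101001 00010000 11100010 00110110 11101000 10001111 10011000 01101000 11000001

The 2-byte key repeats, so the effective keystream is 51 ea 51 ea 51 ea 51 ea 51 ea.
byte 0: 3a ^ 51 = 6b
byte 1: c3 ^ ea = 29
byte 2: 41 ^ 51 = 10
byte 3: 08 ^ ea = e2
byte 4: 67 ^ 51 = 36
byte 5: 02 ^ ea = e8
byte 6: de ^ 51 = 8f
byte 7: 72 ^ ea = 98
byte 8: 39 ^ 51 = 68
byte 9: 2b ^ ea = c1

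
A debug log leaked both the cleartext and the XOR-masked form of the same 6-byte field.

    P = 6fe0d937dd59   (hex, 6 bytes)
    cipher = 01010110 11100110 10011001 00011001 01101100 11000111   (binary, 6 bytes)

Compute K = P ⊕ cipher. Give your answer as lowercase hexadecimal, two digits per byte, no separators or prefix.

Since cipher = P ⊕ K, XORing both sides with P gives K = P ⊕ cipher.
6f xor 56 = 39
e0 xor e6 = 06
d9 xor 99 = 40
37 xor 19 = 2e
dd xor 6c = b1
59 xor c7 = 9e

3906402eb19e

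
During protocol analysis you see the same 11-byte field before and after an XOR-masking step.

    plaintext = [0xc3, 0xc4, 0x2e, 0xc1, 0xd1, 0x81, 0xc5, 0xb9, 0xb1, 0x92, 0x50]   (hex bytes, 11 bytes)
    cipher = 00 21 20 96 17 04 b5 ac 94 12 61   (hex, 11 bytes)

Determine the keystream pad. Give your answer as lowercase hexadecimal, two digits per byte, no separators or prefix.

c3e50e57c6857015258031

Since cipher = plaintext ⊕ pad, XORing both sides with plaintext gives pad = plaintext ⊕ cipher.
byte 0: 11000011 XOR 00000000 = 11000011
byte 1: 11000100 XOR 00100001 = 11100101
byte 2: 00101110 XOR 00100000 = 00001110
byte 3: 11000001 XOR 10010110 = 01010111
byte 4: 11010001 XOR 00010111 = 11000110
byte 5: 10000001 XOR 00000100 = 10000101
byte 6: 11000101 XOR 10110101 = 01110000
byte 7: 10111001 XOR 10101100 = 00010101
byte 8: 10110001 XOR 10010100 = 00100101
byte 9: 10010010 XOR 00010010 = 10000000
byte 10: 01010000 XOR 01100001 = 00110001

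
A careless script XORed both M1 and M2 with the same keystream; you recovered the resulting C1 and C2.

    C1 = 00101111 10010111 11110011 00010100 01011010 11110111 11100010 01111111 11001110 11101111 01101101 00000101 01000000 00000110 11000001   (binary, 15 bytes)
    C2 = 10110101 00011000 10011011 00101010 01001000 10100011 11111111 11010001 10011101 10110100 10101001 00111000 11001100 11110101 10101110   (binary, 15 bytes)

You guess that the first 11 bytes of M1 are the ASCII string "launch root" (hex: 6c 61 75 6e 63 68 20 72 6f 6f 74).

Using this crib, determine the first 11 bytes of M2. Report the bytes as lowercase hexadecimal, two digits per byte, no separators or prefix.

f6ee1d50713c3ddc3c34b0

First, C1 ⊕ C2 = (M1 ⊕ K) ⊕ (M2 ⊕ K) = M1 ⊕ M2, so the key drops out. Then M2 = (M1 ⊕ M2) ⊕ M1 over the first 11 bytes.
byte 0: (2f ^ b5) ^ 6c = 9a ^ 6c = f6
byte 1: (97 ^ 18) ^ 61 = 8f ^ 61 = ee
byte 2: (f3 ^ 9b) ^ 75 = 68 ^ 75 = 1d
byte 3: (14 ^ 2a) ^ 6e = 3e ^ 6e = 50
byte 4: (5a ^ 48) ^ 63 = 12 ^ 63 = 71
byte 5: (f7 ^ a3) ^ 68 = 54 ^ 68 = 3c
byte 6: (e2 ^ ff) ^ 20 = 1d ^ 20 = 3d
byte 7: (7f ^ d1) ^ 72 = ae ^ 72 = dc
byte 8: (ce ^ 9d) ^ 6f = 53 ^ 6f = 3c
byte 9: (ef ^ b4) ^ 6f = 5b ^ 6f = 34
byte 10: (6d ^ a9) ^ 74 = c4 ^ 74 = b0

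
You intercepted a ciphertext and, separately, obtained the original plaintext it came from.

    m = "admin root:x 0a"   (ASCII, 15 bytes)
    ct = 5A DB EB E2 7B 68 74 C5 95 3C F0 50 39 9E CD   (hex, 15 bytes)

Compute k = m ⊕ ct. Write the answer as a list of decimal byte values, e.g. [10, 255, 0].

[59, 191, 134, 139, 21, 72, 6, 170, 250, 72, 202, 40, 25, 174, 172]

Since ct = m ⊕ k, XORing both sides with m gives k = m ⊕ ct.
byte 0:  97 ⊕  90 =  59
byte 1: 100 ⊕ 219 = 191
byte 2: 109 ⊕ 235 = 134
byte 3: 105 ⊕ 226 = 139
byte 4: 110 ⊕ 123 =  21
byte 5:  32 ⊕ 104 =  72
byte 6: 114 ⊕ 116 =   6
byte 7: 111 ⊕ 197 = 170
byte 8: 111 ⊕ 149 = 250
byte 9: 116 ⊕  60 =  72
byte 10:  58 ⊕ 240 = 202
byte 11: 120 ⊕  80 =  40
byte 12:  32 ⊕  57 =  25
byte 13:  48 ⊕ 158 = 174
byte 14:  97 ⊕ 205 = 172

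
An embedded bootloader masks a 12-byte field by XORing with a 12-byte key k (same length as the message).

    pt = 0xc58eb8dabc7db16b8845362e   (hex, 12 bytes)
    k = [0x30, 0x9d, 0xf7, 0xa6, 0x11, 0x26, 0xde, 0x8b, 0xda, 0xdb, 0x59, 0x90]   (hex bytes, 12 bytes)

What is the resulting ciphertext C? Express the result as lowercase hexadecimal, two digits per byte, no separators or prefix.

c5 ^ 30 = f5
8e ^ 9d = 13
b8 ^ f7 = 4f
da ^ a6 = 7c
bc ^ 11 = ad
7d ^ 26 = 5b
b1 ^ de = 6f
6b ^ 8b = e0
88 ^ da = 52
45 ^ db = 9e
36 ^ 59 = 6f
2e ^ 90 = be

f5134f7cad5b6fe0529e6fbe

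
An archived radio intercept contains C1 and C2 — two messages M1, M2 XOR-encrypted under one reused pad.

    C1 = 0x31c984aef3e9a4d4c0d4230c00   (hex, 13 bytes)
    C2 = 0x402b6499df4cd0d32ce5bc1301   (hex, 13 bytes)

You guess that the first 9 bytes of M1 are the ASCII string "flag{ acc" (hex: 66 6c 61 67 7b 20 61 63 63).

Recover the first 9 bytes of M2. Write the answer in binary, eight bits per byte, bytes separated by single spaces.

00010111 10001110 10000001 01010000 01010111 10000101 00010101 01100100 10001111

First, C1 ⊕ C2 = (M1 ⊕ K) ⊕ (M2 ⊕ K) = M1 ⊕ M2, so the key drops out. Then M2 = (M1 ⊕ M2) ⊕ M1 over the first 9 bytes.
byte 0: (31 xor 40) xor 66 = 71 xor 66 = 17
byte 1: (c9 xor 2b) xor 6c = e2 xor 6c = 8e
byte 2: (84 xor 64) xor 61 = e0 xor 61 = 81
byte 3: (ae xor 99) xor 67 = 37 xor 67 = 50
byte 4: (f3 xor df) xor 7b = 2c xor 7b = 57
byte 5: (e9 xor 4c) xor 20 = a5 xor 20 = 85
byte 6: (a4 xor d0) xor 61 = 74 xor 61 = 15
byte 7: (d4 xor d3) xor 63 = 07 xor 63 = 64
byte 8: (c0 xor 2c) xor 63 = ec xor 63 = 8f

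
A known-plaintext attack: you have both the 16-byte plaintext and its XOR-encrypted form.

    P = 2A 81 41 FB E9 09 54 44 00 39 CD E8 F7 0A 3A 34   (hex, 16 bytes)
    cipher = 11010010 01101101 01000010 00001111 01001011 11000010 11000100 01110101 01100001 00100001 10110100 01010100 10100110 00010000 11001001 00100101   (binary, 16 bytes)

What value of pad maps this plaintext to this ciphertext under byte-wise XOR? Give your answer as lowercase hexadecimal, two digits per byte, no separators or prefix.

f8ec03f4a2cb9031611879bc511af311

Since cipher = P ⊕ pad, XORing both sides with P gives pad = P ⊕ cipher.
byte 0:  42 ^ 210 = 248
byte 1: 129 ^ 109 = 236
byte 2:  65 ^  66 =   3
byte 3: 251 ^  15 = 244
byte 4: 233 ^  75 = 162
byte 5:   9 ^ 194 = 203
byte 6:  84 ^ 196 = 144
byte 7:  68 ^ 117 =  49
byte 8:   0 ^  97 =  97
byte 9:  57 ^  33 =  24
byte 10: 205 ^ 180 = 121
byte 11: 232 ^  84 = 188
byte 12: 247 ^ 166 =  81
byte 13:  10 ^  16 =  26
byte 14:  58 ^ 201 = 243
byte 15:  52 ^  37 =  17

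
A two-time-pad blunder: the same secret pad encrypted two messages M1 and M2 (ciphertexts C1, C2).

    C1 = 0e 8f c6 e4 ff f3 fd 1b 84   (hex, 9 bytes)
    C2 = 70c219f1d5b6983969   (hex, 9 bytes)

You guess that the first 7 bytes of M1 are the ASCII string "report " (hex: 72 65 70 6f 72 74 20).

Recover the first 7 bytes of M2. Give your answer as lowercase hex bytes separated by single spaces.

0c 28 af 7a 58 31 45

First, C1 ⊕ C2 = (M1 ⊕ K) ⊕ (M2 ⊕ K) = M1 ⊕ M2, so the key drops out. Then M2 = (M1 ⊕ M2) ⊕ M1 over the first 7 bytes.
byte 0: (0e xor 70) xor 72 = 7e xor 72 = 0c
byte 1: (8f xor c2) xor 65 = 4d xor 65 = 28
byte 2: (c6 xor 19) xor 70 = df xor 70 = af
byte 3: (e4 xor f1) xor 6f = 15 xor 6f = 7a
byte 4: (ff xor d5) xor 72 = 2a xor 72 = 58
byte 5: (f3 xor b6) xor 74 = 45 xor 74 = 31
byte 6: (fd xor 98) xor 20 = 65 xor 20 = 45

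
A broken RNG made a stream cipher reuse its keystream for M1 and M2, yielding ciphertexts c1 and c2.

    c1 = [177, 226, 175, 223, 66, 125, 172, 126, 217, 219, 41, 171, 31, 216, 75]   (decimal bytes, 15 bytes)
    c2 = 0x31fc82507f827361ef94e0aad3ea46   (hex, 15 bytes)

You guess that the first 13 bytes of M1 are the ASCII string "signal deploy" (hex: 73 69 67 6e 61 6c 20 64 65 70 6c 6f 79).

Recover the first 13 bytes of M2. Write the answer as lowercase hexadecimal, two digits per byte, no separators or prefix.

f3774ae15c93ff7b533fa56eb5

First, c1 ⊕ c2 = (M1 ⊕ K) ⊕ (M2 ⊕ K) = M1 ⊕ M2, so the key drops out. Then M2 = (M1 ⊕ M2) ⊕ M1 over the first 13 bytes.
byte 0: (b1 ⊕ 31) ⊕ 73 = 80 ⊕ 73 = f3
byte 1: (e2 ⊕ fc) ⊕ 69 = 1e ⊕ 69 = 77
byte 2: (af ⊕ 82) ⊕ 67 = 2d ⊕ 67 = 4a
byte 3: (df ⊕ 50) ⊕ 6e = 8f ⊕ 6e = e1
byte 4: (42 ⊕ 7f) ⊕ 61 = 3d ⊕ 61 = 5c
byte 5: (7d ⊕ 82) ⊕ 6c = ff ⊕ 6c = 93
byte 6: (ac ⊕ 73) ⊕ 20 = df ⊕ 20 = ff
byte 7: (7e ⊕ 61) ⊕ 64 = 1f ⊕ 64 = 7b
byte 8: (d9 ⊕ ef) ⊕ 65 = 36 ⊕ 65 = 53
byte 9: (db ⊕ 94) ⊕ 70 = 4f ⊕ 70 = 3f
byte 10: (29 ⊕ e0) ⊕ 6c = c9 ⊕ 6c = a5
byte 11: (ab ⊕ aa) ⊕ 6f = 01 ⊕ 6f = 6e
byte 12: (1f ⊕ d3) ⊕ 79 = cc ⊕ 79 = b5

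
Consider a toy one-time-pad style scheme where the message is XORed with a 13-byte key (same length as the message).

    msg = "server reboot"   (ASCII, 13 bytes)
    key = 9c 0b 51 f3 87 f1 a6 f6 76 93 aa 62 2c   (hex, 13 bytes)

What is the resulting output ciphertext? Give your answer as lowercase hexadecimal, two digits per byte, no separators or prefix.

73 ⊕ 9c = ef
65 ⊕ 0b = 6e
72 ⊕ 51 = 23
76 ⊕ f3 = 85
65 ⊕ 87 = e2
72 ⊕ f1 = 83
20 ⊕ a6 = 86
72 ⊕ f6 = 84
65 ⊕ 76 = 13
62 ⊕ 93 = f1
6f ⊕ aa = c5
6f ⊕ 62 = 0d
74 ⊕ 2c = 58

ef6e2385e283868413f1c50d58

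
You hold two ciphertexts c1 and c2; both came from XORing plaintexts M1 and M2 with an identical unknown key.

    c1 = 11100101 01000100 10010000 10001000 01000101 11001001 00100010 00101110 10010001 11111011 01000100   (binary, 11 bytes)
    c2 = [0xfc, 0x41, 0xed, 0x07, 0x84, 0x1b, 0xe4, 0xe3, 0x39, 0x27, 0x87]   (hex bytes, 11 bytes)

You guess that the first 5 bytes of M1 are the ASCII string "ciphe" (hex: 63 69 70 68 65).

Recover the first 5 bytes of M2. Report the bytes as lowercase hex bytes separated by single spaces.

First, c1 ⊕ c2 = (M1 ⊕ K) ⊕ (M2 ⊕ K) = M1 ⊕ M2, so the key drops out. Then M2 = (M1 ⊕ M2) ⊕ M1 over the first 5 bytes.
byte 0: (e5 XOR fc) XOR 63 = 19 XOR 63 = 7a
byte 1: (44 XOR 41) XOR 69 = 05 XOR 69 = 6c
byte 2: (90 XOR ed) XOR 70 = 7d XOR 70 = 0d
byte 3: (88 XOR 07) XOR 68 = 8f XOR 68 = e7
byte 4: (45 XOR 84) XOR 65 = c1 XOR 65 = a4

7a 6c 0d e7 a4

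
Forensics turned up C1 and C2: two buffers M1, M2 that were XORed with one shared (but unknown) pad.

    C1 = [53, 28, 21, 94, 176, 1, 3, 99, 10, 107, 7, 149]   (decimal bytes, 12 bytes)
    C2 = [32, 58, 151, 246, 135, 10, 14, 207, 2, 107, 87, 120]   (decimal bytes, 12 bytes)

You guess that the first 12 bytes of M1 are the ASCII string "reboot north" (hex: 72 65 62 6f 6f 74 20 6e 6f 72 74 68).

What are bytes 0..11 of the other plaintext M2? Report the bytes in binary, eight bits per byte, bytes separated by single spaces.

01100111 01000011 11100000 11000111 01011000 01111111 00101101 11000010 01100111 01110010 00100100 10000101

First, C1 ⊕ C2 = (M1 ⊕ K) ⊕ (M2 ⊕ K) = M1 ⊕ M2, so the key drops out. Then M2 = (M1 ⊕ M2) ⊕ M1 over the first 12 bytes.
byte 0: (35 ^ 20) ^ 72 = 15 ^ 72 = 67
byte 1: (1c ^ 3a) ^ 65 = 26 ^ 65 = 43
byte 2: (15 ^ 97) ^ 62 = 82 ^ 62 = e0
byte 3: (5e ^ f6) ^ 6f = a8 ^ 6f = c7
byte 4: (b0 ^ 87) ^ 6f = 37 ^ 6f = 58
byte 5: (01 ^ 0a) ^ 74 = 0b ^ 74 = 7f
byte 6: (03 ^ 0e) ^ 20 = 0d ^ 20 = 2d
byte 7: (63 ^ cf) ^ 6e = ac ^ 6e = c2
byte 8: (0a ^ 02) ^ 6f = 08 ^ 6f = 67
byte 9: (6b ^ 6b) ^ 72 = 00 ^ 72 = 72
byte 10: (07 ^ 57) ^ 74 = 50 ^ 74 = 24
byte 11: (95 ^ 78) ^ 68 = ed ^ 68 = 85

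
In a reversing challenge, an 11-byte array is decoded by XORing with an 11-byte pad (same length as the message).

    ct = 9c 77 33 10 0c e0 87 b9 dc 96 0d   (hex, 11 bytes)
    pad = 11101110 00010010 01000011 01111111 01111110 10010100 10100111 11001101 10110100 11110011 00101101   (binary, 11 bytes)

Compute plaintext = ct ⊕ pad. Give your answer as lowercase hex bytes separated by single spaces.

9c xor ee = 72
77 xor 12 = 65
33 xor 43 = 70
10 xor 7f = 6f
0c xor 7e = 72
e0 xor 94 = 74
87 xor a7 = 20
b9 xor cd = 74
dc xor b4 = 68
96 xor f3 = 65
0d xor 2d = 20

72 65 70 6f 72 74 20 74 68 65 20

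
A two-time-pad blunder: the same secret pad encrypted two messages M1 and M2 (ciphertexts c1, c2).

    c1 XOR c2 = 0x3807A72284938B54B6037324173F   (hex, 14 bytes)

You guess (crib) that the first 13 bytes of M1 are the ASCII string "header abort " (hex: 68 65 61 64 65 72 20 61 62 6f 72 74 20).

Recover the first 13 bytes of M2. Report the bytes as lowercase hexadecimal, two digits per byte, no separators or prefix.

Since c1 ⊕ c2 = M1 ⊕ M2, XORing with the guessed M1 bytes yields the corresponding M2 bytes: M2 = (c1 ⊕ c2) ⊕ M1.
byte 0: 38 xor 68 = 50
byte 1: 07 xor 65 = 62
byte 2: a7 xor 61 = c6
byte 3: 22 xor 64 = 46
byte 4: 84 xor 65 = e1
byte 5: 93 xor 72 = e1
byte 6: 8b xor 20 = ab
byte 7: 54 xor 61 = 35
byte 8: b6 xor 62 = d4
byte 9: 03 xor 6f = 6c
byte 10: 73 xor 72 = 01
byte 11: 24 xor 74 = 50
byte 12: 17 xor 20 = 37

5062c646e1e1ab35d46c015037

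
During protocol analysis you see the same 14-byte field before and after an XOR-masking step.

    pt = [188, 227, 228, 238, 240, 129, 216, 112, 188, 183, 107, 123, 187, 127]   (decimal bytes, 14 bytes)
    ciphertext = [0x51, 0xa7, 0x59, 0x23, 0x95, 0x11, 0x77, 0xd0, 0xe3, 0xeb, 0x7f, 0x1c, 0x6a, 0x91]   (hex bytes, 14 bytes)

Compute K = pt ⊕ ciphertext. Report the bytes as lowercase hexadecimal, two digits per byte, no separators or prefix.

ed44bdcd6590afa05f5c1467d1ee

Since ciphertext = pt ⊕ K, XORing both sides with pt gives K = pt ⊕ ciphertext.
byte 0: bc ⊕ 51 = ed
byte 1: e3 ⊕ a7 = 44
byte 2: e4 ⊕ 59 = bd
byte 3: ee ⊕ 23 = cd
byte 4: f0 ⊕ 95 = 65
byte 5: 81 ⊕ 11 = 90
byte 6: d8 ⊕ 77 = af
byte 7: 70 ⊕ d0 = a0
byte 8: bc ⊕ e3 = 5f
byte 9: b7 ⊕ eb = 5c
byte 10: 6b ⊕ 7f = 14
byte 11: 7b ⊕ 1c = 67
byte 12: bb ⊕ 6a = d1
byte 13: 7f ⊕ 91 = ee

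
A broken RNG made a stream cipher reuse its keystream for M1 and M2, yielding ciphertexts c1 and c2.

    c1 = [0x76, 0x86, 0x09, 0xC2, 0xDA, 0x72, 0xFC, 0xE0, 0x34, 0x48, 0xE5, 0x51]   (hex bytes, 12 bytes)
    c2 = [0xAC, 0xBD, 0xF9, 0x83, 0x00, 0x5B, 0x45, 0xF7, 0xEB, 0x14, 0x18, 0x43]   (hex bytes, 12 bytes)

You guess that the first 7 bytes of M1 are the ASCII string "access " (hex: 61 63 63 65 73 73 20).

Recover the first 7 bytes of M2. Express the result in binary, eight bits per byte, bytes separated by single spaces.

First, c1 ⊕ c2 = (M1 ⊕ K) ⊕ (M2 ⊕ K) = M1 ⊕ M2, so the key drops out. Then M2 = (M1 ⊕ M2) ⊕ M1 over the first 7 bytes.
byte 0: (76 ⊕ ac) ⊕ 61 = da ⊕ 61 = bb
byte 1: (86 ⊕ bd) ⊕ 63 = 3b ⊕ 63 = 58
byte 2: (09 ⊕ f9) ⊕ 63 = f0 ⊕ 63 = 93
byte 3: (c2 ⊕ 83) ⊕ 65 = 41 ⊕ 65 = 24
byte 4: (da ⊕ 00) ⊕ 73 = da ⊕ 73 = a9
byte 5: (72 ⊕ 5b) ⊕ 73 = 29 ⊕ 73 = 5a
byte 6: (fc ⊕ 45) ⊕ 20 = b9 ⊕ 20 = 99

10111011 01011000 10010011 00100100 10101001 01011010 10011001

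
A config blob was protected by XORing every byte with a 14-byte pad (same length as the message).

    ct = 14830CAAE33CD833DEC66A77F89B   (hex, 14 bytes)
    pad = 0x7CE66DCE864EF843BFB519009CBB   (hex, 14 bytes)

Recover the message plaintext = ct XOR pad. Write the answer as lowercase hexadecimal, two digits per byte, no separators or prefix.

XOR is its own inverse, so applying the key byte-wise gives the result directly.
00010100 ⊕ 01111100 = 01101000
10000011 ⊕ 11100110 = 01100101
00001100 ⊕ 01101101 = 01100001
10101010 ⊕ 11001110 = 01100100
11100011 ⊕ 10000110 = 01100101
00111100 ⊕ 01001110 = 01110010
11011000 ⊕ 11111000 = 00100000
00110011 ⊕ 01000011 = 01110000
11011110 ⊕ 10111111 = 01100001
11000110 ⊕ 10110101 = 01110011
01101010 ⊕ 00011001 = 01110011
01110111 ⊕ 00000000 = 01110111
11111000 ⊕ 10011100 = 01100100
10011011 ⊕ 10111011 = 00100000

6865616465722070617373776420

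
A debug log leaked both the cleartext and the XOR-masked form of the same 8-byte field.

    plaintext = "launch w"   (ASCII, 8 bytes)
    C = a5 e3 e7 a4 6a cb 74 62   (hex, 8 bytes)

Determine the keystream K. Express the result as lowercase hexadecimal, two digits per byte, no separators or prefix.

c98292ca09a35415

Since C = plaintext ⊕ K, XORing both sides with plaintext gives K = plaintext ⊕ C.
6c ⊕ a5 = c9
61 ⊕ e3 = 82
75 ⊕ e7 = 92
6e ⊕ a4 = ca
63 ⊕ 6a = 09
68 ⊕ cb = a3
20 ⊕ 74 = 54
77 ⊕ 62 = 15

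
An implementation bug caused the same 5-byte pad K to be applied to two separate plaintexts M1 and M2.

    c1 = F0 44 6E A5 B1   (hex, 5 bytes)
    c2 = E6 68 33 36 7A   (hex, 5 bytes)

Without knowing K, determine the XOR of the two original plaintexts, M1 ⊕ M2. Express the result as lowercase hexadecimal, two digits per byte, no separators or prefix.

c1 ⊕ c2 = (M1 ⊕ K) ⊕ (M2 ⊕ K) = M1 ⊕ M2 — the shared key cancels under XOR.
f0 XOR e6 = 16
44 XOR 68 = 2c
6e XOR 33 = 5d
a5 XOR 36 = 93
b1 XOR 7a = cb

162c5d93cb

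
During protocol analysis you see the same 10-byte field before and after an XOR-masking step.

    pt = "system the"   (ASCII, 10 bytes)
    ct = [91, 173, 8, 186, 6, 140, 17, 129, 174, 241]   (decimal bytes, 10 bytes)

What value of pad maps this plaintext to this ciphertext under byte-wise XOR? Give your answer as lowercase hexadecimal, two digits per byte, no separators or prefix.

Since ct = pt ⊕ pad, XORing both sides with pt gives pad = pt ⊕ ct.
73 XOR 5b = 28
79 XOR ad = d4
73 XOR 08 = 7b
74 XOR ba = ce
65 XOR 06 = 63
6d XOR 8c = e1
20 XOR 11 = 31
74 XOR 81 = f5
68 XOR ae = c6
65 XOR f1 = 94

28d47bce63e131f5c694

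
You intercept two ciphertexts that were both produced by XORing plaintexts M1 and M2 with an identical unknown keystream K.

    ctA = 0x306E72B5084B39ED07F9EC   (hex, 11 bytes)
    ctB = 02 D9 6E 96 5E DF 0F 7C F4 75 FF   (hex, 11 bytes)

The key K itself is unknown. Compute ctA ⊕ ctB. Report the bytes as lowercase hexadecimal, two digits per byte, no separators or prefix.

ctA ⊕ ctB = (M1 ⊕ K) ⊕ (M2 ⊕ K) = M1 ⊕ M2 — the shared key cancels under XOR.
30 ⊕ 02 = 32
6e ⊕ d9 = b7
72 ⊕ 6e = 1c
b5 ⊕ 96 = 23
08 ⊕ 5e = 56
4b ⊕ df = 94
39 ⊕ 0f = 36
ed ⊕ 7c = 91
07 ⊕ f4 = f3
f9 ⊕ 75 = 8c
ec ⊕ ff = 13

32b71c2356943691f38c13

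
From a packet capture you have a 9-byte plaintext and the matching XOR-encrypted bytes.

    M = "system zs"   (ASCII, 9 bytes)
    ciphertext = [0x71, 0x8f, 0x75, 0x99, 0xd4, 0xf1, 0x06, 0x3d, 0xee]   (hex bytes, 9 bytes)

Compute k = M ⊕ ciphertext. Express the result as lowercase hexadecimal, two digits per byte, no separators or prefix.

Since ciphertext = M ⊕ k, XORing both sides with M gives k = M ⊕ ciphertext.
73 xor 71 = 02
79 xor 8f = f6
73 xor 75 = 06
74 xor 99 = ed
65 xor d4 = b1
6d xor f1 = 9c
20 xor 06 = 26
7a xor 3d = 47
73 xor ee = 9d

02f606edb19c26479d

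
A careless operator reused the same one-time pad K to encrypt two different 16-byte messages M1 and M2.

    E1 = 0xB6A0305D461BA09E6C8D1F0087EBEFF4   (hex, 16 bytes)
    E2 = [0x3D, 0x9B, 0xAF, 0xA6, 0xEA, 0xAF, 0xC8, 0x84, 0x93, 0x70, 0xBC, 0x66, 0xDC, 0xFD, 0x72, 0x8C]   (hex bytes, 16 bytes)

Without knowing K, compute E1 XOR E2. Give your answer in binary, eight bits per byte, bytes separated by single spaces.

E1 ⊕ E2 = (M1 ⊕ K) ⊕ (M2 ⊕ K) = M1 ⊕ M2 — the shared key cancels under XOR.
byte 0: b6 ^ 3d = 8b
byte 1: a0 ^ 9b = 3b
byte 2: 30 ^ af = 9f
byte 3: 5d ^ a6 = fb
byte 4: 46 ^ ea = ac
byte 5: 1b ^ af = b4
byte 6: a0 ^ c8 = 68
byte 7: 9e ^ 84 = 1a
byte 8: 6c ^ 93 = ff
byte 9: 8d ^ 70 = fd
byte 10: 1f ^ bc = a3
byte 11: 00 ^ 66 = 66
byte 12: 87 ^ dc = 5b
byte 13: eb ^ fd = 16
byte 14: ef ^ 72 = 9d
byte 15: f4 ^ 8c = 78

10001011 00111011 10011111 11111011 10101100 10110100 01101000 00011010 11111111 11111101 10100011 01100110 01011011 00010110 10011101 01111000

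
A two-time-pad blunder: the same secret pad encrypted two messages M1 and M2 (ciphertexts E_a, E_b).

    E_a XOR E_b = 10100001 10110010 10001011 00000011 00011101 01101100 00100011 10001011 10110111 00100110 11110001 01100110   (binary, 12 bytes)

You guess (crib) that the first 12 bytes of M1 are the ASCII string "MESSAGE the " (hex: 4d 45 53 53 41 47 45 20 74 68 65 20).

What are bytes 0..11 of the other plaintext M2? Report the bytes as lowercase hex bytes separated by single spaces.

ec f7 d8 50 5c 2b 66 ab c3 4e 94 46

Since E_a ⊕ E_b = M1 ⊕ M2, XORing with the guessed M1 bytes yields the corresponding M2 bytes: M2 = (E_a ⊕ E_b) ⊕ M1.
161 ^  77 = 236
178 ^  69 = 247
139 ^  83 = 216
  3 ^  83 =  80
 29 ^  65 =  92
108 ^  71 =  43
 35 ^  69 = 102
139 ^  32 = 171
183 ^ 116 = 195
 38 ^ 104 =  78
241 ^ 101 = 148
102 ^  32 =  70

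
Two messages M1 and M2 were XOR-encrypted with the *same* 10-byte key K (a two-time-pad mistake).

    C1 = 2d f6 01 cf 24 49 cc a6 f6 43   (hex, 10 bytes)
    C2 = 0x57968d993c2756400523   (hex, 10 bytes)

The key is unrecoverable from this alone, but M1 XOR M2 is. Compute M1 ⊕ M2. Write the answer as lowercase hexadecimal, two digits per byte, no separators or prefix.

7a608c56186e9ae6f360

C1 ⊕ C2 = (M1 ⊕ K) ⊕ (M2 ⊕ K) = M1 ⊕ M2 — the shared key cancels under XOR.
00101101 ⊕ 01010111 = 01111010
11110110 ⊕ 10010110 = 01100000
00000001 ⊕ 10001101 = 10001100
11001111 ⊕ 10011001 = 01010110
00100100 ⊕ 00111100 = 00011000
01001001 ⊕ 00100111 = 01101110
11001100 ⊕ 01010110 = 10011010
10100110 ⊕ 01000000 = 11100110
11110110 ⊕ 00000101 = 11110011
01000011 ⊕ 00100011 = 01100000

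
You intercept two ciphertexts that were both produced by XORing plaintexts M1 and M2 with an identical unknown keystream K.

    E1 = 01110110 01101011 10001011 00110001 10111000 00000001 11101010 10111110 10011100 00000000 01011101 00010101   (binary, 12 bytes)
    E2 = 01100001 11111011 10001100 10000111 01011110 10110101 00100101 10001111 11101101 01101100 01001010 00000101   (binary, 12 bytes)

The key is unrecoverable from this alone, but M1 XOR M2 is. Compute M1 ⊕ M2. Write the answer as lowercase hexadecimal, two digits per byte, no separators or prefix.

179007b6e6b4cf31716c1710

E1 ⊕ E2 = (M1 ⊕ K) ⊕ (M2 ⊕ K) = M1 ⊕ M2 — the shared key cancels under XOR.
76 ^ 61 = 17
6b ^ fb = 90
8b ^ 8c = 07
31 ^ 87 = b6
b8 ^ 5e = e6
01 ^ b5 = b4
ea ^ 25 = cf
be ^ 8f = 31
9c ^ ed = 71
00 ^ 6c = 6c
5d ^ 4a = 17
15 ^ 05 = 10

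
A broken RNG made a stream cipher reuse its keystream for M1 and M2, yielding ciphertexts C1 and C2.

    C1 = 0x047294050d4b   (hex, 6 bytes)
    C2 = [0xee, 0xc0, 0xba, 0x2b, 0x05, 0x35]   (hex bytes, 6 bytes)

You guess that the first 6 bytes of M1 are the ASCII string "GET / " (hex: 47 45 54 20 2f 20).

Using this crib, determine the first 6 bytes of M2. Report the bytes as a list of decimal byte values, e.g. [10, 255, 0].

[173, 247, 122, 14, 39, 94]

First, C1 ⊕ C2 = (M1 ⊕ K) ⊕ (M2 ⊕ K) = M1 ⊕ M2, so the key drops out. Then M2 = (M1 ⊕ M2) ⊕ M1 over the first 6 bytes.
byte 0: (04 ^ ee) ^ 47 = ea ^ 47 = ad
byte 1: (72 ^ c0) ^ 45 = b2 ^ 45 = f7
byte 2: (94 ^ ba) ^ 54 = 2e ^ 54 = 7a
byte 3: (05 ^ 2b) ^ 20 = 2e ^ 20 = 0e
byte 4: (0d ^ 05) ^ 2f = 08 ^ 2f = 27
byte 5: (4b ^ 35) ^ 20 = 7e ^ 20 = 5e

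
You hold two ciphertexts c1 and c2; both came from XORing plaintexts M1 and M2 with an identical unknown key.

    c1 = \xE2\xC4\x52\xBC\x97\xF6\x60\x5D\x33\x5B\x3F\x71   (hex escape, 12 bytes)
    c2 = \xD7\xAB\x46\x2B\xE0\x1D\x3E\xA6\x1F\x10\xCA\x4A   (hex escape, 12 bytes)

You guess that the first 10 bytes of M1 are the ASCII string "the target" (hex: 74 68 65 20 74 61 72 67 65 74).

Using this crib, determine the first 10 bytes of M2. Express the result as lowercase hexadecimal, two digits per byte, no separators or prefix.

First, c1 ⊕ c2 = (M1 ⊕ K) ⊕ (M2 ⊕ K) = M1 ⊕ M2, so the key drops out. Then M2 = (M1 ⊕ M2) ⊕ M1 over the first 10 bytes.
byte 0: (e2 ^ d7) ^ 74 = 35 ^ 74 = 41
byte 1: (c4 ^ ab) ^ 68 = 6f ^ 68 = 07
byte 2: (52 ^ 46) ^ 65 = 14 ^ 65 = 71
byte 3: (bc ^ 2b) ^ 20 = 97 ^ 20 = b7
byte 4: (97 ^ e0) ^ 74 = 77 ^ 74 = 03
byte 5: (f6 ^ 1d) ^ 61 = eb ^ 61 = 8a
byte 6: (60 ^ 3e) ^ 72 = 5e ^ 72 = 2c
byte 7: (5d ^ a6) ^ 67 = fb ^ 67 = 9c
byte 8: (33 ^ 1f) ^ 65 = 2c ^ 65 = 49
byte 9: (5b ^ 10) ^ 74 = 4b ^ 74 = 3f

410771b7038a2c9c493f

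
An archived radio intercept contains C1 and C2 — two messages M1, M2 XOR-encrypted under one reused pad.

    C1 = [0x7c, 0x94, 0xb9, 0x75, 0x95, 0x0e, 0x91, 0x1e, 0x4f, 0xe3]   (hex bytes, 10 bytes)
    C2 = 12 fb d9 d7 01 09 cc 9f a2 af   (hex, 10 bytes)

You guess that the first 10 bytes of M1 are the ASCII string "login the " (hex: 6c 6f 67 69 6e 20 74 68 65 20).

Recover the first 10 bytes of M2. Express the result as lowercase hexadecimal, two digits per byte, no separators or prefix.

020007cbfa2729e9886c

First, C1 ⊕ C2 = (M1 ⊕ K) ⊕ (M2 ⊕ K) = M1 ⊕ M2, so the key drops out. Then M2 = (M1 ⊕ M2) ⊕ M1 over the first 10 bytes.
byte 0: (7c XOR 12) XOR 6c = 6e XOR 6c = 02
byte 1: (94 XOR fb) XOR 6f = 6f XOR 6f = 00
byte 2: (b9 XOR d9) XOR 67 = 60 XOR 67 = 07
byte 3: (75 XOR d7) XOR 69 = a2 XOR 69 = cb
byte 4: (95 XOR 01) XOR 6e = 94 XOR 6e = fa
byte 5: (0e XOR 09) XOR 20 = 07 XOR 20 = 27
byte 6: (91 XOR cc) XOR 74 = 5d XOR 74 = 29
byte 7: (1e XOR 9f) XOR 68 = 81 XOR 68 = e9
byte 8: (4f XOR a2) XOR 65 = ed XOR 65 = 88
byte 9: (e3 XOR af) XOR 20 = 4c XOR 20 = 6c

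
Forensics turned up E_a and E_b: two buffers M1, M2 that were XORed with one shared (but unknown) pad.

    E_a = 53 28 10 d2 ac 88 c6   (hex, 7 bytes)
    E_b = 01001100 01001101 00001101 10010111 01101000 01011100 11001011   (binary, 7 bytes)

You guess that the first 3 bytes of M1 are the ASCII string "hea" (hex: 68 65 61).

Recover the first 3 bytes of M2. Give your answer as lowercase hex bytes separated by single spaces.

77 00 7c

First, E_a ⊕ E_b = (M1 ⊕ K) ⊕ (M2 ⊕ K) = M1 ⊕ M2, so the key drops out. Then M2 = (M1 ⊕ M2) ⊕ M1 over the first 3 bytes.
byte 0: (53 XOR 4c) XOR 68 = 1f XOR 68 = 77
byte 1: (28 XOR 4d) XOR 65 = 65 XOR 65 = 00
byte 2: (10 XOR 0d) XOR 61 = 1d XOR 61 = 7c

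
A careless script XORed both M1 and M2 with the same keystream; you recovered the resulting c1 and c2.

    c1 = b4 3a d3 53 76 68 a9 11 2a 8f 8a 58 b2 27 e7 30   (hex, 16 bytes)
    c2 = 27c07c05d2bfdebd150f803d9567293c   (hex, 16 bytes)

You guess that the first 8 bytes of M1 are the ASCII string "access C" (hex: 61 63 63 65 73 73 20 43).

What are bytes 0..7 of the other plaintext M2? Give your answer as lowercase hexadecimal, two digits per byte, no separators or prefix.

f299cc33d7a457ef

First, c1 ⊕ c2 = (M1 ⊕ K) ⊕ (M2 ⊕ K) = M1 ⊕ M2, so the key drops out. Then M2 = (M1 ⊕ M2) ⊕ M1 over the first 8 bytes.
byte 0: (b4 xor 27) xor 61 = 93 xor 61 = f2
byte 1: (3a xor c0) xor 63 = fa xor 63 = 99
byte 2: (d3 xor 7c) xor 63 = af xor 63 = cc
byte 3: (53 xor 05) xor 65 = 56 xor 65 = 33
byte 4: (76 xor d2) xor 73 = a4 xor 73 = d7
byte 5: (68 xor bf) xor 73 = d7 xor 73 = a4
byte 6: (a9 xor de) xor 20 = 77 xor 20 = 57
byte 7: (11 xor bd) xor 43 = ac xor 43 = ef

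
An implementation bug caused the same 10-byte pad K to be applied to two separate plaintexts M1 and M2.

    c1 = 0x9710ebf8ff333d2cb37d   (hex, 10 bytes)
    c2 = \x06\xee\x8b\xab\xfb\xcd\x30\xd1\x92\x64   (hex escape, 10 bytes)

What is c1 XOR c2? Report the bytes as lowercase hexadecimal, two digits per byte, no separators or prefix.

c1 ⊕ c2 = (M1 ⊕ K) ⊕ (M2 ⊕ K) = M1 ⊕ M2 — the shared key cancels under XOR.
byte 0: 97 XOR 06 = 91
byte 1: 10 XOR ee = fe
byte 2: eb XOR 8b = 60
byte 3: f8 XOR ab = 53
byte 4: ff XOR fb = 04
byte 5: 33 XOR cd = fe
byte 6: 3d XOR 30 = 0d
byte 7: 2c XOR d1 = fd
byte 8: b3 XOR 92 = 21
byte 9: 7d XOR 64 = 19

91fe605304fe0dfd2119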